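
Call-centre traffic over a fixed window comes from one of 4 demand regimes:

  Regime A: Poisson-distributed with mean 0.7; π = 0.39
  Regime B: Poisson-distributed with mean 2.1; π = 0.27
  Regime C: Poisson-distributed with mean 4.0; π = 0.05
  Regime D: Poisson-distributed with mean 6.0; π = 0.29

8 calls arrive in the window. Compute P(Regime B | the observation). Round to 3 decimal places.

0.010

P(component k | x) = π_k·f_k(x) / marginal(x), where marginal(x) = Σ_j π_j·f_j(x).
Poisson probabilities:
  p_A = e^(−0.7)·0.7^8/8! = 7.09999e-07
  p_B = e^(−2.1)·2.1^8/8! = 0.00114872
  p_C = e^(−4.0)·4.0^8/8! = 0.0297702
  p_D = e^(−6.0)·6.0^8/8! = 0.103258
Prior × likelihood for each component:
  π_A·p_A = 0.39 × 7.09999e-07 = 2.769e-07
  π_B·p_B = 0.27 × 0.00114872 = 0.000310155
  π_C·p_C = 0.05 × 0.0297702 = 0.00148851
  π_D·p_D = 0.29 × 0.103258 = 0.0299447
Marginal: 2.769e-07 + 0.000310155 + 0.00148851 + 0.0299447 = 0.0317437
Responsibility of Regime B: 0.000310155 / 0.0317437 ≈ 0.010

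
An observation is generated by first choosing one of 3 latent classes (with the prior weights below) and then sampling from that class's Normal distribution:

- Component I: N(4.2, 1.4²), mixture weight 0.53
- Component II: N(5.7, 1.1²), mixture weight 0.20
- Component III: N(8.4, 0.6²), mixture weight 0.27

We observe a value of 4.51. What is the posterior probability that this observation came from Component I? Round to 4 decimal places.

Apply Bayes' rule: the posterior for each component is proportional to its prior times its likelihood at x.
Component likelihoods at x = 4.51:
  L_I = (1/(1.4·√(2π)))·exp(−(4.51−4.2)²/(2·1.4²)) = 0.284959·exp(-0.02452) = 0.278058
  L_II = (1/(1.1·√(2π)))·exp(−(4.51−5.7)²/(2·1.1²)) = 0.362675·exp(-0.58517) = 0.202015
  L_III = (1/(0.6·√(2π)))·exp(−(4.51−8.4)²/(2·0.6²)) = 0.664904·exp(-21.01681) = 4.95765e-10
Multiply by the mixture weights:
  P(Z=I)·L_I = 0.53 × 0.278058 = 0.147371
  P(Z=II)·L_II = 0.20 × 0.202015 = 0.040403
  P(Z=III)·L_III = 0.27 × 4.95765e-10 = 1.33857e-10
Marginal: 0.147371 + 0.040403 + 1.33857e-10 = 0.187774
Responsibility of Component I: 0.147371 / 0.187774 ≈ 0.7848

0.7848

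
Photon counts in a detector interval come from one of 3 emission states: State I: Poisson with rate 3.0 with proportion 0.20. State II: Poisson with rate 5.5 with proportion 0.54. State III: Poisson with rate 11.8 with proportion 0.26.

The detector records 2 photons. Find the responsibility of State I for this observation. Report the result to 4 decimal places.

P(component k | x) = w_k·f_k(x) / marginal(x), where marginal(x) = Σ_j w_j·f_j(x).
Poisson probabilities:
  p_I = 0.224042
  p_II = 0.0618124
  p_III = 0.000522467
Weight by the priors:
  w_I·p_I = 0.20 × 0.224042 = 0.0448084
  w_II·p_II = 0.54 × 0.0618124 = 0.0333787
  w_III·p_III = 0.26 × 0.000522467 = 0.000135842
Normaliser: 0.0448084 + 0.0333787 + 0.000135842 = 0.0783229
So the posterior for State I is 0.0448084 / 0.0783229 ≈ 0.5721.

0.5721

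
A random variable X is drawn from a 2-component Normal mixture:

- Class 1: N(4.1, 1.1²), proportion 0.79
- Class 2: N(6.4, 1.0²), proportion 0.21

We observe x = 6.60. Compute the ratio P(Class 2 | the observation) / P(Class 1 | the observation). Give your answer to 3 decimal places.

3.793

Only the two components matter; the odds are (π_i f_i(x)) / (π_j f_j(x)).
Evaluate each component's likelihood at the observed value:
  p_1 = 0.0274087
  p_2 = 0.391043
Odds = (0.21/0.79) × (0.391043/0.0274087) = 0.265823 × 14.2671 ≈ 3.793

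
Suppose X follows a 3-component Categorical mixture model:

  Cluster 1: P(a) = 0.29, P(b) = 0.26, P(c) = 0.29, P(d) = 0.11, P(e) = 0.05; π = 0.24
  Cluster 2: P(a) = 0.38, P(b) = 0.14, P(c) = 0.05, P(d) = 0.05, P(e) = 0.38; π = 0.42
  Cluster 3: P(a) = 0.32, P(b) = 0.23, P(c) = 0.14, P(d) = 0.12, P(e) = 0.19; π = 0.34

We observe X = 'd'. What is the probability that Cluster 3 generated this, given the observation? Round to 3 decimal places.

0.463

Posterior ∝ prior × likelihood, so P(k | x) ∝ π_k f_k(x); normalise over all components.
Component likelihoods at x = 'd':
  f_1 = P(d | comp) = 0.11
  f_2 = P(d | comp) = 0.05
  f_3 = P(d | comp) = 0.12
Unnormalised posteriors:
  π_1·f_1 = 0.24 × 0.11 = 0.0264
  π_2·f_2 = 0.42 × 0.05 = 0.021
  π_3·f_3 = 0.34 × 0.12 = 0.0408
Marginal: 0.0264 + 0.021 + 0.0408 = 0.0882
P(Cluster 3 | the observation) ≈ 0.463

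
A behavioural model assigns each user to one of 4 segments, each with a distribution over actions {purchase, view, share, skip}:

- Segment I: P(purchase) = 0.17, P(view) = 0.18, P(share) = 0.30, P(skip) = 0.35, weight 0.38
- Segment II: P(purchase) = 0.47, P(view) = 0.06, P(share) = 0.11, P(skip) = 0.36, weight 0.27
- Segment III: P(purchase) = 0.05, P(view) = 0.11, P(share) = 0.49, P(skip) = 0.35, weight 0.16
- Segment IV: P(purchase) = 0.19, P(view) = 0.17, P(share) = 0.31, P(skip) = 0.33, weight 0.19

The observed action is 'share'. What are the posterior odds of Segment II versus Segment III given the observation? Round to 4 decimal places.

Only the two components matter; the odds are (π_i f_i(x)) / (π_j f_j(x)).
Categorical probabilities:
  L_I = P(share | comp) = 0.30
  L_II = P(share | comp) = 0.11
  L_III = P(share | comp) = 0.49
  L_IV = P(share | comp) = 0.31
Odds = (0.27/0.16) × (0.11/0.49) = 1.6875 × 0.22449 ≈ 0.3788

0.3788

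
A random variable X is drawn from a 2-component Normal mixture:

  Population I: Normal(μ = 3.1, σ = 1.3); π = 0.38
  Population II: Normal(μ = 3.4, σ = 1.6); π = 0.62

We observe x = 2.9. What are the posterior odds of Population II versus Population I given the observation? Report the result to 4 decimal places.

1.2775

The posterior odds equal the prior odds times the likelihood ratio: (w_i/w_j)·(f_i(x)/f_j(x)).
Normal densities:
  f_I = (1/(1.3·√(2π)))·exp(−(2.9−3.1)²/(2·1.3²)) = 0.306879·exp(-0.01183) = 0.303268
  f_II = (1/(1.6·√(2π)))·exp(−(2.9−3.4)²/(2·1.6²)) = 0.249339·exp(-0.04883) = 0.237457
0.147223 / 0.115242 ≈ 1.2775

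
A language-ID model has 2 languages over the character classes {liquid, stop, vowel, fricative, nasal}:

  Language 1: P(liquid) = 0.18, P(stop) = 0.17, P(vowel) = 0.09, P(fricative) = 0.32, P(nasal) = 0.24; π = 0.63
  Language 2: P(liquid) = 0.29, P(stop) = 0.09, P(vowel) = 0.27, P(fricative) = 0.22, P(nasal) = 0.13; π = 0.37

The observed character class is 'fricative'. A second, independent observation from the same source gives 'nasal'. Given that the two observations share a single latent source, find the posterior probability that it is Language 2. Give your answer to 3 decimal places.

By Bayes' theorem, P(k | x) = w_k f_k(x) / Σ_j w_j f_j(x).
Since both observations come from the same component, the likelihood for component k is f_k(x₁)·f_k(x₂).
  L_1 = [P(fricative | comp) = 0.32] × [0.24] = 0.0768
  L_2 = [P(fricative | comp) = 0.22] × [0.13] = 0.0286
Prior × likelihood for each component:
  w_1·L_1 = 0.63 × 0.0768 = 0.048384
  w_2·L_2 = 0.37 × 0.0286 = 0.010582
Marginal: 0.048384 + 0.010582 = 0.058966
Responsibility of Language 2: 0.010582 / 0.058966 ≈ 0.179

0.179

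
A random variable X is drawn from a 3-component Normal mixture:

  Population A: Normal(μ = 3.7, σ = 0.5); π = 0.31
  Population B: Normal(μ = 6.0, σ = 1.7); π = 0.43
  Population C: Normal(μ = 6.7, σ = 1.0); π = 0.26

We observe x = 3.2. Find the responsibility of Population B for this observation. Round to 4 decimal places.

Apply Bayes' rule: the posterior for each component is proportional to its prior times its likelihood at x.
Normal densities:
  p_A = (1/(0.5·√(2π)))·exp(−(3.2−3.7)²/(2·0.5²)) = 0.797885·exp(-0.50000) = 0.483941
  p_B = (1/(1.7·√(2π)))·exp(−(3.2−6.0)²/(2·1.7²)) = 0.234672·exp(-1.35640) = 0.0604482
  p_C = (1/(1.0·√(2π)))·exp(−(3.2−6.7)²/(2·1.0²)) = 0.398942·exp(-6.12500) = 0.000872683
Unnormalised posteriors:
  P(Z=A)·p_A = 0.31 × 0.483941 = 0.150022
  P(Z=B)·p_B = 0.43 × 0.0604482 = 0.0259927
  P(Z=C)·p_C = 0.26 × 0.000872683 = 0.000226898
Denominator: 0.150022 + 0.0259927 + 0.000226898 = 0.176241
P(Population B | 3.2) ≈ 0.1475

0.1475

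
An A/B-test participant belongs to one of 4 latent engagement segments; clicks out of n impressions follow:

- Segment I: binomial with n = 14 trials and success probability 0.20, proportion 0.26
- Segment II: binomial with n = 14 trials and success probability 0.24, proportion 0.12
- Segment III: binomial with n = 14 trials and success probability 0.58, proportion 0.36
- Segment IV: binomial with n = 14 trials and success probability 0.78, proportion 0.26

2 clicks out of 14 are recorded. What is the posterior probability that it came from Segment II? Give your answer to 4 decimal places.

The responsibility of component k is P(Z=k) f_k(x) divided by Σ_j P(Z=j) f_j(x).
Evaluate each component's likelihood at the observed value:
  L_I = C(14,2)·0.20^2·0.80^12 = 91·0.04·0.0687195 = 0.250139
  L_II = C(14,2)·0.24^2·0.76^12 = 91·0.0576·0.0371333 = 0.194638
  L_III = C(14,2)·0.58^2·0.42^12 = 91·0.3364·3.01295e-05 = 0.000922335
  L_IV = C(14,2)·0.78^2·0.22^12 = 91·0.6084·1.2855e-08 = 7.1171e-07
Weight by the priors:
  P(Z=I)·L_I = 0.26 × 0.250139 = 0.0650361
  P(Z=II)·L_II = 0.12 × 0.194638 = 0.0233565
  P(Z=III)·L_III = 0.36 × 0.000922335 = 0.000332041
  P(Z=IV)·L_IV = 0.26 × 7.1171e-07 = 1.85044e-07
Normaliser: 0.0650361 + 0.0233565 + 0.000332041 + 1.85044e-07 = 0.0887249
P(Segment II | x) = 0.0233565 / 0.0887249 ≈ 0.2632

0.2632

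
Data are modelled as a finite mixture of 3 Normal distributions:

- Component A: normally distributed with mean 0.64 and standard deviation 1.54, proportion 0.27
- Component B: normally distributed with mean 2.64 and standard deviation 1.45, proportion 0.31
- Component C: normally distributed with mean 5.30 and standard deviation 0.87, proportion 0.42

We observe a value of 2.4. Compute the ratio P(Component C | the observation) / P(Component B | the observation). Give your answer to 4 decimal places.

0.0088

Only the two components matter; the odds are (π_i f_i(x)) / (π_j f_j(x)).
Normal densities:
  f_A = (1/(1.54·√(2π)))·exp(−(2.4−0.64)²/(2·1.54²)) = 0.259053·exp(-0.65306) = 0.134824
  f_B = (1/(1.45·√(2π)))·exp(−(2.4−2.64)²/(2·1.45²)) = 0.275133·exp(-0.01370) = 0.27139
  f_C = (1/(0.87·√(2π)))·exp(−(2.4−5.30)²/(2·0.87²)) = 0.458554·exp(-5.55556) = 0.00177273
Posterior odds = (π_C·f_C) / (π_B·f_B) = (0.42·0.00177273) / (0.31·0.27139) = 0.000744548 / 0.0841308 ≈ 0.0088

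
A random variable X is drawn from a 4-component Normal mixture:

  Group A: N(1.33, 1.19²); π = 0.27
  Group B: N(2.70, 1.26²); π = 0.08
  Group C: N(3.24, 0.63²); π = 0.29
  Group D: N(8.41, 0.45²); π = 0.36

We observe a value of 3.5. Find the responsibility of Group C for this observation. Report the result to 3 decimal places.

0.817

P(component k | x) = π_k·f_k(x) / marginal(x), where marginal(x) = Σ_j π_j·f_j(x).
Evaluate each component's likelihood at the observed value:
  L_A = (1/(1.19·√(2π)))·exp(−(3.5−1.33)²/(2·1.19²)) = 0.335246·exp(-1.66263) = 0.0635758
  L_B = (1/(1.26·√(2π)))·exp(−(3.5−2.70)²/(2·1.26²)) = 0.316621·exp(-0.20156) = 0.258823
  L_C = (1/(0.63·√(2π)))·exp(−(3.5−3.24)²/(2·0.63²)) = 0.633242·exp(-0.08516) = 0.581547
  L_D = (1/(0.45·√(2π)))·exp(−(3.5−8.41)²/(2·0.45²)) = 0.886538·exp(-59.52617) = 1.24684e-26
Prior × likelihood for each component:
  π_A·L_A = 0.27 × 0.0635758 = 0.0171655
  π_B·L_B = 0.08 × 0.258823 = 0.0207058
  π_C·L_C = 0.29 × 0.581547 = 0.168649
  π_D·L_D = 0.36 × 1.24684e-26 = 4.48861e-27
Marginal: 0.0171655 + 0.0207058 + 0.168649 + 4.48861e-27 = 0.20652
P(Group C | 3.5) ≈ 0.817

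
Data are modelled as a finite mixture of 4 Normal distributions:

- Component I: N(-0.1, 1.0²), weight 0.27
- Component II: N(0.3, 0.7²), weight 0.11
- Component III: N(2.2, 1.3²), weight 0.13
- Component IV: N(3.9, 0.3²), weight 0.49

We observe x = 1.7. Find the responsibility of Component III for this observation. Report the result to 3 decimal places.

0.554

Apply Bayes' rule: the posterior for each component is proportional to its prior times its likelihood at x.
Normal densities:
  p_I = (1/(1.0·√(2π)))·exp(−(1.7−-0.1)²/(2·1.0²)) = 0.398942·exp(-1.62000) = 0.0789502
  p_II = (1/(0.7·√(2π)))·exp(−(1.7−0.3)²/(2·0.7²)) = 0.569918·exp(-2.00000) = 0.07713
  p_III = (1/(1.3·√(2π)))·exp(−(1.7−2.2)²/(2·1.3²)) = 0.306879·exp(-0.07396) = 0.285
  p_IV = (1/(0.3·√(2π)))·exp(−(1.7−3.9)²/(2·0.3²)) = 1.329808·exp(-26.88889) = 2.79314e-12
Unnormalised posteriors:
  P(Z=I)·p_I = 0.27 × 0.0789502 = 0.0213165
  P(Z=II)·p_II = 0.11 × 0.07713 = 0.00848429
  P(Z=III)·p_III = 0.13 × 0.285 = 0.03705
  P(Z=IV)·p_IV = 0.49 × 2.79314e-12 = 1.36864e-12
Evidence: 0.0213165 + 0.00848429 + 0.03705 + 1.36864e-12 = 0.0668508
So the posterior for Component III is 0.03705 / 0.0668508 ≈ 0.554.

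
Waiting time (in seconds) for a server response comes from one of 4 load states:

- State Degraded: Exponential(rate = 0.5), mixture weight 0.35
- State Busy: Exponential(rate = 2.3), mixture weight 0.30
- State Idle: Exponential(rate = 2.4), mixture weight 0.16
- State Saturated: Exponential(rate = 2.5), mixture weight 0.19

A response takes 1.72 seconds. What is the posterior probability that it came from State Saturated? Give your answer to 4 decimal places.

0.0645

The responsibility of component k is π_k f_k(x) divided by Σ_j π_j f_j(x).
Evaluate each component's likelihood at the observed value:
  L_Degraded = 0.211581
  L_Busy = 0.0440209
  L_Idle = 0.0386762
  L_Saturated = 0.0339214
Weight by the priors:
  π_Degraded·L_Degraded = 0.35 × 0.211581 = 0.0740534
  π_Busy·L_Busy = 0.30 × 0.0440209 = 0.0132063
  π_Idle·L_Idle = 0.16 × 0.0386762 = 0.00618819
  π_Saturated·L_Saturated = 0.19 × 0.0339214 = 0.00644507
Normaliser: 0.0740534 + 0.0132063 + 0.00618819 + 0.00644507 = 0.0998929
P(State Saturated | the observation) = 0.00644507 / 0.0998929 ≈ 0.0645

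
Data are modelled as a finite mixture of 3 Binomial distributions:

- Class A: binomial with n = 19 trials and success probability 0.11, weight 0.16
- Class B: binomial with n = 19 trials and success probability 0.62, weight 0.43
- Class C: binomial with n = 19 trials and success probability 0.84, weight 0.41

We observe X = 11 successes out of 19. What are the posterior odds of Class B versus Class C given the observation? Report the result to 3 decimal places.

37.604

Posterior odds = (w_i f_i(x)) / (w_j f_j(x)); the normalising sum cancels.
Evaluate each component's likelihood at the observed value:
  p_A = C(19,11)·0.11^11·0.89^8 = 75582·2.85312e-11·0.393659 = 8.48903e-07
  p_B = C(19,11)·0.62^11·0.38^8 = 75582·0.00520366·0.000434779 = 0.171
  p_C = C(19,11)·0.84^11·0.16^8 = 75582·0.146917·4.29497e-07 = 0.00476925
Posterior odds = (w_B·p_B) / (w_C·p_C) = (0.43·0.171) / (0.41·0.00476925) = 0.0735299 / 0.00195539 ≈ 37.604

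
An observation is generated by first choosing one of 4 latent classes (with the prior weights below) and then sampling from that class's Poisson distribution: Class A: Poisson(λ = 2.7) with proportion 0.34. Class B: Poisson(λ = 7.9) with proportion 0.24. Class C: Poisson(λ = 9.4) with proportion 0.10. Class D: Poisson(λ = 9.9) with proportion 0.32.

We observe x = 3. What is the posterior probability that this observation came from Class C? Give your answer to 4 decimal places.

Posterior ∝ prior × likelihood, so P(k | x) ∝ π_k f_k(x); normalise over all components.
Poisson probabilities:
  p_A = 0.220468
  p_B = 0.0304652
  p_C = 0.0114515
  p_D = 0.00811407
Weight by the priors:
  π_A·p_A = 0.34 × 0.220468 = 0.074959
  π_B·p_B = 0.24 × 0.0304652 = 0.00731164
  π_C·p_C = 0.10 × 0.0114515 = 0.00114515
  π_D·p_D = 0.32 × 0.00811407 = 0.0025965
Normaliser: 0.074959 + 0.00731164 + 0.00114515 + 0.0025965 = 0.0860123
P(Class C | 3) = 0.00114515 / 0.0860123 ≈ 0.0133

0.0133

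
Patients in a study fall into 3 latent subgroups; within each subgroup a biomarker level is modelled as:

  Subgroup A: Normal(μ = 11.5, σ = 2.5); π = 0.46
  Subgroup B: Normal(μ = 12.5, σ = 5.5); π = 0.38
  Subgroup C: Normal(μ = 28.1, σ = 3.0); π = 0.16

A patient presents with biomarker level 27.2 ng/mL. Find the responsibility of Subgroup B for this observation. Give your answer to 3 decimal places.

Posterior ∝ prior × likelihood, so P(k | x) ∝ w_k f_k(x); normalise over all components.
Normal densities:
  L_A = (1/(2.5·√(2π)))·exp(−(27.2−11.5)²/(2·2.5²)) = 0.159577·exp(-19.71920) = 4.35542e-10
  L_B = (1/(5.5·√(2π)))·exp(−(27.2−12.5)²/(2·5.5²)) = 0.072535·exp(-3.57174) = 0.00203874
  L_C = (1/(3.0·√(2π)))·exp(−(27.2−28.1)²/(2·3.0²)) = 0.132981·exp(-0.04500) = 0.127129
Prior × likelihood for each component:
  w_A·L_A = 0.46 × 4.35542e-10 = 2.00349e-10
  w_B·L_B = 0.38 × 0.00203874 = 0.000774722
  w_C·L_C = 0.16 × 0.127129 = 0.0203407
Sum: 2.00349e-10 + 0.000774722 + 0.0203407 = 0.0211154
P(Subgroup B | x) = 0.000774722 / 0.0211154 ≈ 0.037

0.037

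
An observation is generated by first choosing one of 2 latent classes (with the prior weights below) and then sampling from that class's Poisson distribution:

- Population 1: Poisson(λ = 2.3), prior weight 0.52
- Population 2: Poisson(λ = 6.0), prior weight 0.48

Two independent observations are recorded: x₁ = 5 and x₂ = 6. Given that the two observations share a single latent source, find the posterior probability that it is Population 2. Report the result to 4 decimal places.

Apply Bayes' rule: the posterior for each component is proportional to its prior times its likelihood at x.
Since both observations come from the same component, the likelihood for component k is f_k(x₁)·f_k(x₂).
  p_1 = [0.053775] × [0.0206138] = 0.00110851
  p_2 = [0.160623] × [0.160623] = 0.0257998
Multiply by the mixture weights:
  P(Z=1)·p_1 = 0.52 × 0.00110851 = 0.000576423
  P(Z=2)·p_2 = 0.48 × 0.0257998 = 0.0123839
Sum: 0.000576423 + 0.0123839 = 0.0129603
Responsibility of Population 2: 0.0123839 / 0.0129603 ≈ 0.9555

0.9555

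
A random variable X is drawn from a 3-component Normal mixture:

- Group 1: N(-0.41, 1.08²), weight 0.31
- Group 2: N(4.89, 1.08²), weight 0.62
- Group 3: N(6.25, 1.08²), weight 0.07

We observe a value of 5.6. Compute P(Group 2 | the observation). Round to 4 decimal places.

0.8953

By Bayes' theorem, P(k | x) = w_k f_k(x) / Σ_j w_j f_j(x).
Component likelihoods at x = 5.6:
  L_1 = 6.9671e-08
  L_2 = 0.297604
  L_3 = 0.308198
Weight by the priors:
  w_1·L_1 = 0.31 × 6.9671e-08 = 2.1598e-08
  w_2·L_2 = 0.62 × 0.297604 = 0.184514
  w_3·L_3 = 0.07 × 0.308198 = 0.0215739
Evidence: 2.1598e-08 + 0.184514 + 0.0215739 = 0.206088
P(Group 2 | data) = 0.184514 / 0.206088 ≈ 0.8953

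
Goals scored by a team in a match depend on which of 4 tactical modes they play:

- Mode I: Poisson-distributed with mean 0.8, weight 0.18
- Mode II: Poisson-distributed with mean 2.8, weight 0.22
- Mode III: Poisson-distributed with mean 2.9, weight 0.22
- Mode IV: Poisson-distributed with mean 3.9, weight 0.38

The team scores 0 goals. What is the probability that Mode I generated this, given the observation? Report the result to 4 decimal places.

0.7091

By Bayes' theorem, P(k | x) = P(Z=k) f_k(x) / Σ_j P(Z=j) f_j(x).
Component likelihoods at x = 0 goals:
  f_I = 0.449329
  f_II = 0.0608101
  f_III = 0.0550232
  f_IV = 0.0202419
Prior × likelihood for each component:
  P(Z=I)·f_I = 0.18 × 0.449329 = 0.0808792
  P(Z=II)·f_II = 0.22 × 0.0608101 = 0.0133782
  P(Z=III)·f_III = 0.22 × 0.0550232 = 0.0121051
  P(Z=IV)·f_IV = 0.38 × 0.0202419 = 0.00769193
Marginal: 0.0808792 + 0.0133782 + 0.0121051 + 0.00769193 = 0.114054
Responsibility of Mode I: 0.0808792 / 0.114054 ≈ 0.7091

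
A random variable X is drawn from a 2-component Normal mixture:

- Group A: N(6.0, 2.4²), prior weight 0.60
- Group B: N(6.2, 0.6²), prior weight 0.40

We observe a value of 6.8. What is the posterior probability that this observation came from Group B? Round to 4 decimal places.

0.6310

Posterior ∝ prior × likelihood, so P(k | x) ∝ π_k f_k(x); normalise over all components.
Normal densities:
  f_A = (1/(2.4·√(2π)))·exp(−(6.8−6.0)²/(2·2.4²)) = 0.166226·exp(-0.05556) = 0.157243
  f_B = (1/(0.6·√(2π)))·exp(−(6.8−6.2)²/(2·0.6²)) = 0.664904·exp(-0.50000) = 0.403285
Multiply by the mixture weights:
  π_A·f_A = 0.60 × 0.157243 = 0.0943458
  π_B·f_B = 0.40 × 0.403285 = 0.161314
Denominator: 0.0943458 + 0.161314 = 0.25566
P(Group B | data) ≈ 0.6310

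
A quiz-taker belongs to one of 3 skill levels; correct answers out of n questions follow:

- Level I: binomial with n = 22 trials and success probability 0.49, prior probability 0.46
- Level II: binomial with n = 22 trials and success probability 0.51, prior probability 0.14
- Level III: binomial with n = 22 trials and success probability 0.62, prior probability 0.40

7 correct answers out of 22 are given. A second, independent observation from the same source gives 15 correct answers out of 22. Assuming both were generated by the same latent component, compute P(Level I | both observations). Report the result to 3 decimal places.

0.648

Posterior ∝ prior × likelihood, so P(k | x) ∝ π_k f_k(x); normalise over all components.
Since both observations come from the same component, the likelihood for component k is f_k(x₁)·f_k(x₂).
  L_I = [C(22,7)·0.49^7·0.51^15 = 170544·0.00678223·4.10726e-05 = 0.0475074] × [0.034496] = 0.00163882
  L_II = [C(22,7)·0.51^7·0.49^15 = 170544·0.00897411·2.25393e-05 = 0.034496] × [0.0475074] = 0.00163882
  L_III = [C(22,7)·0.62^7·0.38^15 = 170544·0.0352161·4.97455e-07 = 0.00298767] × [0.150037] = 0.000448259
Multiply by the mixture weights:
  π_I·L_I = 0.46 × 0.00163882 = 0.000753856
  π_II·L_II = 0.14 × 0.00163882 = 0.000229434
  π_III·L_III = 0.40 × 0.000448259 = 0.000179304
Normaliser: 0.000753856 + 0.000229434 + 0.000179304 = 0.00116259
So the posterior for Level I is 0.000753856 / 0.00116259 ≈ 0.648.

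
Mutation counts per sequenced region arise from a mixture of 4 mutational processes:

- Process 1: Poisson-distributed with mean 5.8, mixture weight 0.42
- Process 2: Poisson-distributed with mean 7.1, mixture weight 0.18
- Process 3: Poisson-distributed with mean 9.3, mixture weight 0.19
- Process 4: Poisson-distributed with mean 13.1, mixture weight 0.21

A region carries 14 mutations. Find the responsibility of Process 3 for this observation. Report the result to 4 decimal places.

By Bayes' theorem, P(k | x) = w_k f_k(x) / Σ_j w_j f_j(x).
Evaluate each component's likelihood at the observed value:
  f_1 = 0.00169307
  f_2 = 0.00782921
  f_3 = 0.0379677
  f_4 = 0.102833
Weight by the priors:
  w_1·f_1 = 0.42 × 0.00169307 = 0.00071109
  w_2·f_2 = 0.18 × 0.00782921 = 0.00140926
  w_3·f_3 = 0.19 × 0.0379677 = 0.00721386
  w_4·f_4 = 0.21 × 0.102833 = 0.0215949
Sum: 0.00071109 + 0.00140926 + 0.00721386 + 0.0215949 = 0.0309291
P(Process 3 | x) ≈ 0.2332

0.2332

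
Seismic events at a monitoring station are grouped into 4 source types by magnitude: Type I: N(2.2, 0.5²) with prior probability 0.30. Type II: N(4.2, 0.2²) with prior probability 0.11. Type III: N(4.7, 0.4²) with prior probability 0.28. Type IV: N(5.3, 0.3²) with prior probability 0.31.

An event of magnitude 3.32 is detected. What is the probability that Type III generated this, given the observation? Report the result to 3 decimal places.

0.036

The responsibility of component k is w_k f_k(x) divided by Σ_j w_j f_j(x).
Normal densities:
  L_I = (1/(0.5·√(2π)))·exp(−(3.32−2.2)²/(2·0.5²)) = 0.797885·exp(-2.50880) = 0.0649205
  L_II = (1/(0.2·√(2π)))·exp(−(3.32−4.2)²/(2·0.2²)) = 1.994711·exp(-9.68000) = 0.000124712
  L_III = (1/(0.4·√(2π)))·exp(−(3.32−4.7)²/(2·0.4²)) = 0.997356·exp(-5.95125) = 0.0025957
  L_IV = (1/(0.3·√(2π)))·exp(−(3.32−5.3)²/(2·0.3²)) = 1.329808·exp(-21.78000) = 4.62227e-10
Prior × likelihood for each component:
  w_I·L_I = 0.30 × 0.0649205 = 0.0194762
  w_II·L_II = 0.11 × 0.000124712 = 1.37184e-05
  w_III·L_III = 0.28 × 0.0025957 = 0.000726797
  w_IV·L_IV = 0.31 × 4.62227e-10 = 1.4329e-10
Evidence: 0.0194762 + 1.37184e-05 + 0.000726797 + 1.4329e-10 = 0.0202167
So the posterior for Type III is 0.000726797 / 0.0202167 ≈ 0.036.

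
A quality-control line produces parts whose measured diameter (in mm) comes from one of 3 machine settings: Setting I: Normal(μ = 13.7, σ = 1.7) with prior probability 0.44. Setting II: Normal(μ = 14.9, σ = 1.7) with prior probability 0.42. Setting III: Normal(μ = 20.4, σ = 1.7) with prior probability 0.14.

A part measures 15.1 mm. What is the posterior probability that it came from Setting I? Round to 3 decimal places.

0.428

Posterior ∝ prior × likelihood, so P(k | x) ∝ P(Z=k) f_k(x); normalise over all components.
Normal densities:
  L_I = 0.167183
  L_II = 0.233054
  L_III = 0.00181907
Weight by the priors:
  P(Z=I)·L_I = 0.44 × 0.167183 = 0.0735605
  P(Z=II)·L_II = 0.42 × 0.233054 = 0.0978825
  P(Z=III)·L_III = 0.14 × 0.00181907 = 0.00025467
Evidence: 0.0735605 + 0.0978825 + 0.00025467 = 0.171698
P(Setting I | 15.1 mm) ≈ 0.428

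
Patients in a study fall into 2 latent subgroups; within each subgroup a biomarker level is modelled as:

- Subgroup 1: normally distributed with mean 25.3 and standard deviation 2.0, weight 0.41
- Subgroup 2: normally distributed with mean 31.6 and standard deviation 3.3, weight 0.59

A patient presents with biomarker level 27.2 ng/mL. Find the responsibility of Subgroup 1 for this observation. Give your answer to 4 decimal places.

Posterior ∝ prior × likelihood, so P(k | x) ∝ P(Z=k) f_k(x); normalise over all components.
Evaluate each component's likelihood at the observed value:
  p_1 = (1/(2.0·√(2π)))·exp(−(27.2−25.3)²/(2·2.0²)) = 0.199471·exp(-0.45125) = 0.12703
  p_2 = (1/(3.3·√(2π)))·exp(−(27.2−31.6)²/(2·3.3²)) = 0.120892·exp(-0.88889) = 0.0497
Unnormalised posteriors:
  P(Z=1)·p_1 = 0.41 × 0.12703 = 0.0520821
  P(Z=2)·p_2 = 0.59 × 0.0497 = 0.029323
Sum: 0.0520821 + 0.029323 = 0.0814051
P(Subgroup 1 | 27.2 ng/mL) ≈ 0.6398

0.6398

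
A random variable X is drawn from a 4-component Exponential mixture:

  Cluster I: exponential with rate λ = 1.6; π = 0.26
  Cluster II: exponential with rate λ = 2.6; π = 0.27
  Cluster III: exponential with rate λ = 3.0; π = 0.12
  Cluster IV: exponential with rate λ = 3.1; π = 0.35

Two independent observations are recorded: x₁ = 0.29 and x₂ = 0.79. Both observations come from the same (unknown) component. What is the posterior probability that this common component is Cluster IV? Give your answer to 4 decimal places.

0.3041

P(component k | x) = π_k·f_k(x) / marginal(x), where marginal(x) = Σ_j π_j·f_j(x).
Since both observations come from the same component, the likelihood for component k is f_k(x₁)·f_k(x₂).
  L_I = [1.00602] × [0.452035] = 0.454757
  L_II = [1.22325] × [0.333375] = 0.407801
  L_III = [1.25685] × [0.280442] = 0.352475
  L_IV = [1.26163] × [0.267778] = 0.337836
Multiply by the mixture weights:
  π_I·L_I = 0.26 × 0.454757 = 0.118237
  π_II·L_II = 0.27 × 0.407801 = 0.110106
  π_III·L_III = 0.12 × 0.352475 = 0.042297
  π_IV·L_IV = 0.35 × 0.337836 = 0.118242
Normaliser: 0.118237 + 0.110106 + 0.042297 + 0.118242 = 0.388882
So the posterior for Cluster IV is 0.118242 / 0.388882 ≈ 0.3041.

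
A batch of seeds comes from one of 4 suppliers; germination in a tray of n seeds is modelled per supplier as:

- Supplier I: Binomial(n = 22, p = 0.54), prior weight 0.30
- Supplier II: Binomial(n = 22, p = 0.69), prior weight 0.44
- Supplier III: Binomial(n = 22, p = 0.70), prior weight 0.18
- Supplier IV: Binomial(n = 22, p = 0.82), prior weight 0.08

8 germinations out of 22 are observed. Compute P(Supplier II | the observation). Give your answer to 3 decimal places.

0.039

The responsibility of component k is w_k f_k(x) divided by Σ_j w_j f_j(x).
Component likelihoods at x = 8 germinations out of 22:
  L_I = C(22,8)·0.54^8·0.46^14 = 319770·0.0072302·1.89937e-05 = 0.0439134
  L_II = C(22,8)·0.69^8·0.31^14 = 319770·0.0513798·7.56944e-08 = 0.00124364
  L_III = C(22,8)·0.70^8·0.30^14 = 319770·0.057648·4.78297e-08 = 0.000881697
  L_IV = C(22,8)·0.82^8·0.18^14 = 319770·0.204414·3.74813e-11 = 2.44999e-06
Weight by the priors:
  w_I·L_I = 0.30 × 0.0439134 = 0.013174
  w_II·L_II = 0.44 × 0.00124364 = 0.000547201
  w_III·L_III = 0.18 × 0.000881697 = 0.000158706
  w_IV·L_IV = 0.08 × 2.44999e-06 = 1.95999e-07
Marginal: 0.013174 + 0.000547201 + 0.000158706 + 1.95999e-07 = 0.0138801
Responsibility of Supplier II: 0.000547201 / 0.0138801 ≈ 0.039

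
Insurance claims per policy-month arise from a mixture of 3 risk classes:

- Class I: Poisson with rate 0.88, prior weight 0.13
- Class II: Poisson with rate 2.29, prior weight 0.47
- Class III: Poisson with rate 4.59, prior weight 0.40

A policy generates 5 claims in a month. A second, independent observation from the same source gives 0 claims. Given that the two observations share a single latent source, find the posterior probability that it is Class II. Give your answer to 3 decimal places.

0.760

By Bayes' theorem, P(k | x) = π_k f_k(x) / Σ_j π_j f_j(x).
Since both observations come from the same component, the likelihood for component k is f_k(x₁)·f_k(x₂).
  f_I = [e^(−0.88)·0.88^5/5! = 0.00182412] × [0.414783] = 0.000756613
  f_II = [e^(−2.29)·2.29^5/5! = 0.0531449] × [0.101266] = 0.0053818
  f_III = [e^(−4.59)·4.59^5/5! = 0.172374] × [0.0101529] = 0.00175008
Weight by the priors:
  π_I·f_I = 0.13 × 0.000756613 = 9.83597e-05
  π_II·f_II = 0.47 × 0.0053818 = 0.00252945
  π_III·f_III = 0.40 × 0.00175008 = 0.000700034
Denominator: 9.83597e-05 + 0.00252945 + 0.000700034 = 0.00332784
So the posterior for Class II is 0.00252945 / 0.00332784 ≈ 0.760.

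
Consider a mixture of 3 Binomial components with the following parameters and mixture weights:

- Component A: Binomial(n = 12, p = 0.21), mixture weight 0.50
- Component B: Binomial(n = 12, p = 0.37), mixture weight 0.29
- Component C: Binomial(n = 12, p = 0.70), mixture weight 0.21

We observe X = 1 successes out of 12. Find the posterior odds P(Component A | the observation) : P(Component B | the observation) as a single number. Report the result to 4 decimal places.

11.7962

Posterior odds = (π_i f_i(x)) / (π_j f_j(x)); the normalising sum cancels.
Binomial probabilities:
  L_A = C(12,1)·0.21^1·0.79^11 = 12·0.21·0.0747994 = 0.188494
  L_B = C(12,1)·0.37^1·0.63^11 = 12·0.37·0.00620506 = 0.0275505
  L_C = C(12,1)·0.70^1·0.30^11 = 12·0.7·1.77147e-06 = 1.48803e-05
Posterior odds = (π_A·L_A) / (π_B·L_B) = (0.50·0.188494) / (0.29·0.0275505) = 0.0942472 / 0.00798964 ≈ 11.7962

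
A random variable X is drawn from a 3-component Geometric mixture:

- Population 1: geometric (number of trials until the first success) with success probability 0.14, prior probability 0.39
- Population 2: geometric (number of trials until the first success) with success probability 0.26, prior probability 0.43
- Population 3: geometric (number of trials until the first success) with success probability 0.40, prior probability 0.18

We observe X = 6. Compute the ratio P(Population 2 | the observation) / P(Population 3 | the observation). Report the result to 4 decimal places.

Only the two components matter; the odds are (π_i f_i(x)) / (π_j f_j(x)).
Component likelihoods at x = 6:
  p_1 = 0.0658598
  p_2 = 0.0576942
  p_3 = 0.031104
Posterior odds = (π_2·p_2) / (π_3·p_3) = (0.43·0.0576942) / (0.18·0.031104) = 0.0248085 / 0.00559872 ≈ 4.4311

4.4311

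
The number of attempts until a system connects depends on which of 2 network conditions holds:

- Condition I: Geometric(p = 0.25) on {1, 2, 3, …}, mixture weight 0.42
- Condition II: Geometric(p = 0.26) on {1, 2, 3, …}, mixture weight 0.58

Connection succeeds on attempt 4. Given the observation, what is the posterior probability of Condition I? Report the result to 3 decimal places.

By Bayes' theorem, P(k | x) = w_k f_k(x) / Σ_j w_j f_j(x).
Geometric probabilities:
  f_I = 0.105469
  f_II = 0.105358
Multiply by the mixture weights:
  w_I·f_I = 0.42 × 0.105469 = 0.0442969
  w_II·f_II = 0.58 × 0.105358 = 0.0611078
Marginal: 0.0442969 + 0.0611078 = 0.105405
So the posterior for Condition I is 0.0442969 / 0.105405 ≈ 0.420.

0.420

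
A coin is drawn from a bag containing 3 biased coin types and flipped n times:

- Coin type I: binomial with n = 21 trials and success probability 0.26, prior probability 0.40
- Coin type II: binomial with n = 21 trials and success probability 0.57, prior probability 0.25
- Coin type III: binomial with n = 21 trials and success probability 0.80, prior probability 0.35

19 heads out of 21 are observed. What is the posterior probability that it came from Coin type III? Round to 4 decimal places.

By Bayes' theorem, P(k | x) = π_k f_k(x) / Σ_j π_j f_j(x).
Evaluate each component's likelihood at the observed value:
  p_I = 8.81407e-10
  p_II = 0.00089285
  p_III = 0.121057
Prior × likelihood for each component:
  π_I·p_I = 0.40 × 8.81407e-10 = 3.52563e-10
  π_II·p_II = 0.25 × 0.00089285 = 0.000223212
  π_III·p_III = 0.35 × 0.121057 = 0.0423699
Sum: 3.52563e-10 + 0.000223212 + 0.0423699 = 0.0425931
P(Coin type III | x) ≈ 0.9948

0.9948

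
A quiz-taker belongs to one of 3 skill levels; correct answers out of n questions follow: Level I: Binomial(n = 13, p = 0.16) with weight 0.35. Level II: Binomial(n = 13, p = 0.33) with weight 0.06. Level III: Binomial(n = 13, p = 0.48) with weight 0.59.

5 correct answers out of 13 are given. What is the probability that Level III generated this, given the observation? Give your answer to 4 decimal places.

0.8118

Apply Bayes' rule: the posterior for each component is proportional to its prior times its likelihood at x.
Binomial probabilities:
  f_I = 0.0334513
  f_II = 0.204525
  f_III = 0.175312
Prior × likelihood for each component:
  π_I·f_I = 0.35 × 0.0334513 = 0.0117079
  π_II·f_II = 0.06 × 0.204525 = 0.0122715
  π_III·f_III = 0.59 × 0.175312 = 0.103434
Marginal: 0.0117079 + 0.0122715 + 0.103434 = 0.127413
P(Level III | the observation) ≈ 0.8118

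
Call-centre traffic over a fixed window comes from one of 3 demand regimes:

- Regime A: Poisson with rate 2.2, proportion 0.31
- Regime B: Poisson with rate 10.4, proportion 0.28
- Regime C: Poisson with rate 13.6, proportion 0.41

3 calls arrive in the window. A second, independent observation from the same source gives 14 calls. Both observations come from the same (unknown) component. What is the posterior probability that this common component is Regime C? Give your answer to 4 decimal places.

P(component k | x) = w_k·f_k(x) / marginal(x), where marginal(x) = Σ_j w_j·f_j(x).
Since both observations come from the same component, the likelihood for component k is f_k(x₁)·f_k(x₂).
  p_A = [e^(−2.2)·2.2^3/3! = 0.196639] × [7.9079e-08] = 1.555e-08
  p_B = [e^(−10.4)·10.4^3/3! = 0.0057054] × [0.0604499] = 0.000344891
  p_C = [e^(−13.6)·13.6^3/3! = 0.000520068] × [0.105374] = 5.48014e-05
Unnormalised posteriors:
  w_A·p_A = 0.31 × 1.555e-08 = 4.8205e-09
  w_B·p_B = 0.28 × 0.000344891 = 9.65695e-05
  w_C·p_C = 0.41 × 5.48014e-05 = 2.24686e-05
Evidence: 4.8205e-09 + 9.65695e-05 + 2.24686e-05 = 0.000119043
Responsibility of Regime C: 2.24686e-05 / 0.000119043 ≈ 0.1887

0.1887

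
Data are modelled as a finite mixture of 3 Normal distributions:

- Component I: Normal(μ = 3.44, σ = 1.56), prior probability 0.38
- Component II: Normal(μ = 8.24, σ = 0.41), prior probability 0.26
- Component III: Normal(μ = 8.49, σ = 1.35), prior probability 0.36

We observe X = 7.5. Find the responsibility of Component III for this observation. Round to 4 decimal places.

Posterior ∝ prior × likelihood, so P(k | x) ∝ π_k f_k(x); normalise over all components.
Normal densities:
  L_I = (1/(1.56·√(2π)))·exp(−(7.5−3.44)²/(2·1.56²)) = 0.255732·exp(-3.38667) = 0.00864915
  L_II = (1/(0.41·√(2π)))·exp(−(7.5−8.24)²/(2·0.41²)) = 0.973030·exp(-1.62879) = 0.190876
  L_III = (1/(1.35·√(2π)))·exp(−(7.5−8.49)²/(2·1.35²)) = 0.295513·exp(-0.26889) = 0.225839
Multiply by the mixture weights:
  π_I·L_I = 0.38 × 0.00864915 = 0.00328668
  π_II·L_II = 0.26 × 0.190876 = 0.0496277
  π_III·L_III = 0.36 × 0.225839 = 0.0813021
Normaliser: 0.00328668 + 0.0496277 + 0.0813021 = 0.134216
P(Component III | the observation) = 0.0813021 / 0.134216 ≈ 0.6058

0.6058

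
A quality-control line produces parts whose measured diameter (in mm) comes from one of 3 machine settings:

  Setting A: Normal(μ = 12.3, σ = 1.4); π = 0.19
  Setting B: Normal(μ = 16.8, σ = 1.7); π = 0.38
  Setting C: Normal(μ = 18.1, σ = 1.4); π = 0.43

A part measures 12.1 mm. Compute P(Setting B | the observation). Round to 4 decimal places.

0.0351

P(component k | x) = w_k·f_k(x) / marginal(x), where marginal(x) = Σ_j w_j·f_j(x).
Normal densities:
  f_A = 0.282066
  f_B = 0.00513659
  f_C = 2.9266e-05
Weight by the priors:
  w_A·f_A = 0.19 × 0.282066 = 0.0535925
  w_B·f_B = 0.38 × 0.00513659 = 0.0019519
  w_C·f_C = 0.43 × 2.9266e-05 = 1.25844e-05
Normaliser: 0.0535925 + 0.0019519 + 1.25844e-05 = 0.055557
P(Setting B | the observation) ≈ 0.0351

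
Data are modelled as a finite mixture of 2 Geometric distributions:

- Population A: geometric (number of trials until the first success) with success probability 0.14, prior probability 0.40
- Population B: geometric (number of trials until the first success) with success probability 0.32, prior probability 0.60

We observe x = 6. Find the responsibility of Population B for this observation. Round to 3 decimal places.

0.514

By Bayes' theorem, P(k | x) = π_k f_k(x) / Σ_j π_j f_j(x).
Geometric probabilities:
  f_A = 0.14·(1−0.14)^5 = 0.14·0.470427 = 0.0658598
  f_B = 0.32·(1−0.32)^5 = 0.32·0.145393 = 0.0465259
Prior × likelihood for each component:
  π_A·f_A = 0.40 × 0.0658598 = 0.0263439
  π_B·f_B = 0.60 × 0.0465259 = 0.0279155
Normaliser: 0.0263439 + 0.0279155 = 0.0542594
So the posterior for Population B is 0.0279155 / 0.0542594 ≈ 0.514.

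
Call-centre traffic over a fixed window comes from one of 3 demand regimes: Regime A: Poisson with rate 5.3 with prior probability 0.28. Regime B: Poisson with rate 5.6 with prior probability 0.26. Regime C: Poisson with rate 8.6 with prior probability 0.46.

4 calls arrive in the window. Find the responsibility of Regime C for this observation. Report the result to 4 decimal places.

0.1844

By Bayes' theorem, P(k | x) = P(Z=k) f_k(x) / Σ_j P(Z=j) f_j(x).
Evaluate each component's likelihood at the observed value:
  L_A = 0.164109
  L_B = 0.151528
  L_C = 0.0419614
Weight by the priors:
  P(Z=A)·L_A = 0.28 × 0.164109 = 0.0459504
  P(Z=B)·L_B = 0.26 × 0.151528 = 0.0393972
  P(Z=C)·L_C = 0.46 × 0.0419614 = 0.0193022
Denominator: 0.0459504 + 0.0393972 + 0.0193022 = 0.10465
P(Regime C | the observation) = 0.0193022 / 0.10465 ≈ 0.1844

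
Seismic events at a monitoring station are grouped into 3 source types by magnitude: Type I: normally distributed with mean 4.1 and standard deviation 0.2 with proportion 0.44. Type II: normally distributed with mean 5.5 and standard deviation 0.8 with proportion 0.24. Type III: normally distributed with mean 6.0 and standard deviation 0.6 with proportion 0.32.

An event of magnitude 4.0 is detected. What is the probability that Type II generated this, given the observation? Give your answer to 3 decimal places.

Posterior ∝ prior × likelihood, so P(k | x) ∝ π_k f_k(x); normalise over all components.
Component likelihoods at x = 4.0:
  L_I = (1/(0.2·√(2π)))·exp(−(4.0−4.1)²/(2·0.2²)) = 1.994711·exp(-0.12500) = 1.76033
  L_II = (1/(0.8·√(2π)))·exp(−(4.0−5.5)²/(2·0.8²)) = 0.498678·exp(-1.75781) = 0.0859828
  L_III = (1/(0.6·√(2π)))·exp(−(4.0−6.0)²/(2·0.6²)) = 0.664904·exp(-5.55556) = 0.00257046
Prior × likelihood for each component:
  π_I·L_I = 0.44 × 1.76033 = 0.774544
  π_II·L_II = 0.24 × 0.0859828 = 0.0206359
  π_III·L_III = 0.32 × 0.00257046 = 0.000822549
Marginal: 0.774544 + 0.0206359 + 0.000822549 = 0.796002
P(Type II | data) ≈ 0.026

0.026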